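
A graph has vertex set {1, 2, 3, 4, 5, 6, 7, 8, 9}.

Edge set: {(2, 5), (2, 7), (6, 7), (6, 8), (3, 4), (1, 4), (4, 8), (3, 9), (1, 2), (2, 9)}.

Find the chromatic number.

3

The cycle 9-3-4-1-2-9 has odd length 5, so it cannot be 2-colored; at least 3 colors are needed.
One proper 3-coloring: 1=b, 2=a, 3=c, 4=a, 5=b, 6=a, 7=b, 8=b, 9=b. No two adjacent vertices share a color.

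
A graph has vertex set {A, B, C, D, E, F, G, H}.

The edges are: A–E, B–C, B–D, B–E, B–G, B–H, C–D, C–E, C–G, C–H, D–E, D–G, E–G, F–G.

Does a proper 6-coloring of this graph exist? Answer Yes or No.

The chromatic number is 5. B, C, D, E, G are mutually adjacent (a clique of size 5), so at least 5 colors are needed.
5 colors suffice: color red → {A, C, F}; color blue → {G, H}; color green → {E}; color yellow → {B}; color purple → {D}.
Since 6 ≥ 5, a proper 6-coloring certainly exists.

Yes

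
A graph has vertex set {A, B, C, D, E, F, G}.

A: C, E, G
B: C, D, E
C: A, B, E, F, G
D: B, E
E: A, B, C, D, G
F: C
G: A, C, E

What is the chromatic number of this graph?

A, C, E, G form a clique, so at least 4 colors are needed.
A valid assignment using 4 colors: A=green, B=green, C=red, D=red, E=blue, F=blue, G=yellow. Every edge joins two different colors.

4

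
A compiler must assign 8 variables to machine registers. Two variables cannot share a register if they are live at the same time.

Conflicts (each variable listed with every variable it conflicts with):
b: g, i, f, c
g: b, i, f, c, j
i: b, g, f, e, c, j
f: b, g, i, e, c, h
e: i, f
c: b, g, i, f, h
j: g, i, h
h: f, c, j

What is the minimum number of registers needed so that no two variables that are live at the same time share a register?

b, g, i, f, c all conflict with each other, so at least 5 registers are needed.
5 registers suffice: register 1 → {f, j}; register 2 → {i, h}; register 3 → {g, e}; register 4 → {c}; register 5 → {b}. Each listed conflict is separated.

5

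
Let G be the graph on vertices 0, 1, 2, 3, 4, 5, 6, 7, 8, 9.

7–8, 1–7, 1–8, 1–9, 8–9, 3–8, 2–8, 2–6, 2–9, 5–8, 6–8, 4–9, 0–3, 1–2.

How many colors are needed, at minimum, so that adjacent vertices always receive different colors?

1, 2, 8, 9 are pairwise adjacent (a clique of size 4), so at least 4 colors are needed.
4 colors suffice: color a → {0, 4, 8}; color b → {1, 3, 5, 6}; color c → {2, 7}; color d → {9}. No two adjacent vertices share a color.

4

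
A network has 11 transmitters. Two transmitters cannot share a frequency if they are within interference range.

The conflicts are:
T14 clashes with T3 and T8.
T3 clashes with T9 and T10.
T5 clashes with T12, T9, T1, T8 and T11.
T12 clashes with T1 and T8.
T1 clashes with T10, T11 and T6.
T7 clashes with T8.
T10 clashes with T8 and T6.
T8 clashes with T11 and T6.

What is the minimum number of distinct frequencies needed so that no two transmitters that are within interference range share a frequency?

3

T10, T8, T6 pairwise conflict, so at least 3 frequencies are needed.
A valid assignment using 3 frequencies: T14=2, T3=1, T5=2, T12=3, T9=3, T1=1, T7=2, T10=2, T8=1, T11=3, T6=3. No two conflicting transmitters share a frequency.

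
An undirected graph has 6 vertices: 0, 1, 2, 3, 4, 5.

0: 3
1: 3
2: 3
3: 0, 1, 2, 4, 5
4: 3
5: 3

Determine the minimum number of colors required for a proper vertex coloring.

3 and 5 are adjacent, so at least 2 colors are needed.
2 colors suffice: color red → {3}; color blue → {0, 1, 2, 4, 5}. Every edge joins two different colors.

2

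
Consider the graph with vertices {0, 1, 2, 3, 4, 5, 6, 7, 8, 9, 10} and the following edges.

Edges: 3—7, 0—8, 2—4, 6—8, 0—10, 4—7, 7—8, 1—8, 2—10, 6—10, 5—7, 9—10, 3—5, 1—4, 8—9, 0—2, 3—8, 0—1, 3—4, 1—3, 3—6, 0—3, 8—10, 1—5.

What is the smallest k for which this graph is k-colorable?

4

0, 1, 3, 8 are mutually adjacent (a clique of size 4), so at least 4 colors are needed.
4 colors suffice: color a → {3, 10}; color b → {4, 5, 8}; color c → {1, 2, 6, 7, 9}; color d → {0}. No two adjacent vertices share a color.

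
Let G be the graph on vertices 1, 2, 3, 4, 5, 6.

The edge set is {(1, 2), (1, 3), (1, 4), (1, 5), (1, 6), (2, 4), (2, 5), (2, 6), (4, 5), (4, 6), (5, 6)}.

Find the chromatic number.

5

1, 2, 4, 5, 6 are mutually adjacent (a clique of size 5), so at least 5 colors are needed.
One proper 5-coloring: 1=red, 2=yellow, 3=blue, 4=green, 5=purple, 6=blue. No two adjacent vertices share a color.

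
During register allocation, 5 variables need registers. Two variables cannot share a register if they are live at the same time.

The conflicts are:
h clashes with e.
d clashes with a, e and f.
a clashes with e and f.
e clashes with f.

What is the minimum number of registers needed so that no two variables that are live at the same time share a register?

d, a, e, f are mutually in conflict, so at least 4 registers are needed.
A valid assignment using 4 registers: h=2, d=4, a=2, e=1, f=3. Each listed conflict is separated.

4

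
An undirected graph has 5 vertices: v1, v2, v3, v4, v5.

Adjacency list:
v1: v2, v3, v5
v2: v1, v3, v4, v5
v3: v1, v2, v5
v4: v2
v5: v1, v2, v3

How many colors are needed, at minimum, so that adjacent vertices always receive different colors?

4

v1, v2, v3, v5 form a clique, so at least 4 colors are needed.
4 colors suffice: color 1 → {v2}; color 2 → {v3, v4}; color 3 → {v5}; color 4 → {v1}. No two adjacent vertices share a color.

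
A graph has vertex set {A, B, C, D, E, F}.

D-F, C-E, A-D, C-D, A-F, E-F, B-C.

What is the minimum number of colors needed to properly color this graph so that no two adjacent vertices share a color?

3

A, D, F are pairwise adjacent, so at least 3 colors are needed.
3 colors suffice: A=3, B=2, C=1, D=2, E=2, F=1. Every edge joins two different colors.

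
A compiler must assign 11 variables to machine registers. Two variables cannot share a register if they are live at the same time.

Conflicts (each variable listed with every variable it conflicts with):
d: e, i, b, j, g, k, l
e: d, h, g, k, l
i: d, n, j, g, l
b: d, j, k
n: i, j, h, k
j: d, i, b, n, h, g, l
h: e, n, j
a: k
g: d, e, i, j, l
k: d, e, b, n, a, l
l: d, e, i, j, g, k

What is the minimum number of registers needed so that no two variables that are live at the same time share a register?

5

d, i, j, g, l pairwise conflict, so at least 5 registers are needed.
5 registers suffice: register 1 → {d, n, a}; register 2 → {j, k}; register 3 → {b, h, l}; register 4 → {e, i}; register 5 → {g}. Every pair that conflicts lands in different registers.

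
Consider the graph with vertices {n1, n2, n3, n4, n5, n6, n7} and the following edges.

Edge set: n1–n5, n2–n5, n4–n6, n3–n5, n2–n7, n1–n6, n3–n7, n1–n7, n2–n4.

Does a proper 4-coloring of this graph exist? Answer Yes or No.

Yes

The chromatic number is 3. The cycle n2-n4-n6-n1-n5-n2 has odd length 5, so it cannot be 2-colored; at least 3 colors are needed.
3 colors suffice: color 1 → {n1, n2, n3}; color 2 → {n5, n6, n7}; color 3 → {n4}.
Since 4 ≥ 3, a proper 4-coloring certainly exists.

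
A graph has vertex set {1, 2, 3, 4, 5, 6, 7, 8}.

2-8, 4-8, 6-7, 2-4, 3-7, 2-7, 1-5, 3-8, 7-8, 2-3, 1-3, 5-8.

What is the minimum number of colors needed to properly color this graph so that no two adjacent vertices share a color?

4

2, 3, 7, 8 are mutually adjacent (a clique of size 4), so at least 4 colors are needed.
4 colors suffice: color red → {1, 6, 8}; color blue → {4, 5, 7}; color green → {2}; color yellow → {3}. Each edge has distinct colors on its endpoints.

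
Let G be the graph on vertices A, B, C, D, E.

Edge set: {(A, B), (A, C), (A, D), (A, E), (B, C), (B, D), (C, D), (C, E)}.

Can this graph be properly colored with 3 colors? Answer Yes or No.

No

A, B, C, D are mutually adjacent (a clique of size 4), so at least 4 colors are needed.
So 3 colors are not enough.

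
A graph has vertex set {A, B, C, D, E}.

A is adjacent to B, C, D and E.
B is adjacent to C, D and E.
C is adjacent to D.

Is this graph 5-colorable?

Yes

The chromatic number is 4. A, B, C, D are mutually adjacent (a clique of size 4), so at least 4 colors are needed.
4 colors suffice: color 1 → {B}; color 2 → {A}; color 3 → {D, E}; color 4 → {C}.
Since 5 ≥ 4, a proper 5-coloring certainly exists.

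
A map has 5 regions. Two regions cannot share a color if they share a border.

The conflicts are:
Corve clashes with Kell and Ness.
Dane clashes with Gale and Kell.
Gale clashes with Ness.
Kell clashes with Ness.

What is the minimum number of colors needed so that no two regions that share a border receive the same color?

Corve, Kell, Ness are mutually in conflict, so at least 3 colors are needed.
One proper 3-coloring: Corve=3, Dane=2, Gale=1, Kell=1, Ness=2. No two conflicting regions share a color.

3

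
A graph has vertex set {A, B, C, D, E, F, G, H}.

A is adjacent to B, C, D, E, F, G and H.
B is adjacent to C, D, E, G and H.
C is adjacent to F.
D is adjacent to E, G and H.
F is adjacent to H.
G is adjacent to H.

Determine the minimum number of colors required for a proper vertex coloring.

A, B, D, G, H form a clique, so at least 5 colors are needed.
A valid assignment using 5 colors: A=red, B=blue, C=green, D=green, E=yellow, F=blue, G=purple, H=yellow. Each edge has distinct colors on its endpoints.

5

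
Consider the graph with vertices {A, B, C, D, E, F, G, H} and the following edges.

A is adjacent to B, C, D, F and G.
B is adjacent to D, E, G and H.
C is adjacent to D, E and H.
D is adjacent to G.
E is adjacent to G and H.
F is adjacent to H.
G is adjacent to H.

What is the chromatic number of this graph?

B, E, G, H form a clique, so at least 4 colors are needed.
4 colors suffice: color 1 → {B, C, F}; color 2 → {A, H}; color 3 → {G}; color 4 → {D, E}. No two adjacent vertices share a color.

4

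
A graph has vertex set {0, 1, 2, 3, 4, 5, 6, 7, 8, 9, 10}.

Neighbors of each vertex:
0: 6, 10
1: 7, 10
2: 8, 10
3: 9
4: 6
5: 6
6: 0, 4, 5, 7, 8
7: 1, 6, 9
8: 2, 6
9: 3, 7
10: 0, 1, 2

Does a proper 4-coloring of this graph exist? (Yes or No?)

The chromatic number is 3. The cycle 7-6-0-10-1-7 has odd length 5, so it cannot be 2-colored; at least 3 colors are needed.
3 colors suffice: color red → {6, 9, 10}; color blue → {0, 2, 3, 4, 5, 7}; color green → {1, 8}.
Since 4 ≥ 3, a proper 4-coloring certainly exists.

Yes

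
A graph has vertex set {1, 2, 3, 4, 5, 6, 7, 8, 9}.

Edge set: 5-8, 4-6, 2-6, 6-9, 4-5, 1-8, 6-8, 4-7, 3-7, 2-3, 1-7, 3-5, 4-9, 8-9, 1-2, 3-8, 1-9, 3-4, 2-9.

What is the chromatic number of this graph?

3, 4, 7 form a triangle, so at least 3 colors are needed.
3 colors suffice: color a → {2, 4, 8}; color b → {5, 7, 9}; color c → {1, 3, 6}. Every edge joins two different colors.

3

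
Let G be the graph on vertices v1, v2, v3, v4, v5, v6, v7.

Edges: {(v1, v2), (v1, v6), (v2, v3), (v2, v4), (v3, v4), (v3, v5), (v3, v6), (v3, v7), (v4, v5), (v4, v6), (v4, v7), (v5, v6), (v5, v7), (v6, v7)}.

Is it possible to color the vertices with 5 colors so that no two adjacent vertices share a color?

The chromatic number is 5. v3, v4, v5, v6, v7 are mutually adjacent (a clique of size 5), so at least 5 colors are needed.
5 colors suffice: color 1 → {v2, v6}; color 2 → {v1, v3}; color 3 → {v4}; color 4 → {v7}; color 5 → {v5}.
That is already a proper 5-coloring.

Yes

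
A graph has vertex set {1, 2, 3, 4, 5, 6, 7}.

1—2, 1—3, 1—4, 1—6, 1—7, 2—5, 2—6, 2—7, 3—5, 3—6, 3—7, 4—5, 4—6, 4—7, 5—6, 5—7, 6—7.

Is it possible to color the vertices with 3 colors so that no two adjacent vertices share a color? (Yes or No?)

3, 5, 6, 7 form a clique, so at least 4 colors are needed.
So 3 colors are not enough.

No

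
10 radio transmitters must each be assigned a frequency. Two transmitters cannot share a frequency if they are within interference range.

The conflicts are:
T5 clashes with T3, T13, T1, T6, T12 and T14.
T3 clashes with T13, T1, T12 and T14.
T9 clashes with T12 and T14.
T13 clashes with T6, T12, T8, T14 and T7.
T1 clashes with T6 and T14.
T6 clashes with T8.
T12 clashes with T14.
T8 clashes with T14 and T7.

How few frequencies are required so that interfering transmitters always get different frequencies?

5

T5, T3, T13, T12, T14 all conflict with each other, so at least 5 frequencies are needed.
A valid assignment using 5 frequencies: T5=3, T3=4, T9=2, T13=2, T1=2, T6=1, T12=5, T8=3, T14=1, T7=1. No two conflicting transmitters share a frequency.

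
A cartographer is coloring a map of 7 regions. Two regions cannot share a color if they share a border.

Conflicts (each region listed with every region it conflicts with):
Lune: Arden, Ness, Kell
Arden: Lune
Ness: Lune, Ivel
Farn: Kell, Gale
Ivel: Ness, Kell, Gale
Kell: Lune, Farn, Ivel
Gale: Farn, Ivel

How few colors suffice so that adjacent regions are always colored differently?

Ivel and Gale conflict, so at least 2 colors are needed.
One proper 2-coloring: Lune=1, Arden=2, Ness=2, Farn=1, Ivel=1, Kell=2, Gale=2. No two conflicting regions share a color.

2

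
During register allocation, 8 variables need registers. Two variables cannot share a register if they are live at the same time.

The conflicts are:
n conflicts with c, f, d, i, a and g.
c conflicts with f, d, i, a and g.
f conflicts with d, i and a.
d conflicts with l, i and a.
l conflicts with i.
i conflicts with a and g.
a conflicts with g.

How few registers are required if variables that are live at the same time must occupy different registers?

n, c, f, d, i, a pairwise conflict, so at least 6 registers are needed.
6 registers suffice: n=5, c=3, f=6, d=2, l=3, i=1, a=4, g=2. No two conflicting variables share a register.

6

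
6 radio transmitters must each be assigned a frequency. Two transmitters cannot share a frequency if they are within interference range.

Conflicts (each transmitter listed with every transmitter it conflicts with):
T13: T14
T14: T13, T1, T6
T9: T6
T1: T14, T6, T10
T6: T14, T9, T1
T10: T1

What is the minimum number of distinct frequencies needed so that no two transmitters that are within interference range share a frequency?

3

T14, T1, T6 are mutually in conflict, so at least 3 frequencies are needed.
3 frequencies suffice: frequency 1 → {T13, T9, T1}; frequency 2 → {T6, T10}; frequency 3 → {T14}. No two conflicting transmitters share a frequency.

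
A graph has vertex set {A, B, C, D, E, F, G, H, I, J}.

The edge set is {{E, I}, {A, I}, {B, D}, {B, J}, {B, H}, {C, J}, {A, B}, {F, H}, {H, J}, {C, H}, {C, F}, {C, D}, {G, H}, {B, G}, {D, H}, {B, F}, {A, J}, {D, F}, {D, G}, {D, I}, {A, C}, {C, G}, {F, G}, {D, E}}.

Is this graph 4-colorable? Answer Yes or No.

No

B, D, F, G, H are mutually adjacent (a clique of size 5), so at least 5 colors are needed.
So 4 colors are not enough.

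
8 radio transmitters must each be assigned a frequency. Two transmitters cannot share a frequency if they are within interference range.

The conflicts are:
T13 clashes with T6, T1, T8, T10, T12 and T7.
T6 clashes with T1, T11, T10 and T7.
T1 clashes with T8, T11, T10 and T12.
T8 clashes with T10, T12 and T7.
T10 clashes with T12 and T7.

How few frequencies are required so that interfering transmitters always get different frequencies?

T13, T1, T8, T10, T12 all conflict with each other, so at least 5 frequencies are needed.
Using 5 frequencies: T13=1, T6=4, T1=2, T8=4, T11=1, T10=3, T12=5, T7=2. No two conflicting transmitters share a frequency.

5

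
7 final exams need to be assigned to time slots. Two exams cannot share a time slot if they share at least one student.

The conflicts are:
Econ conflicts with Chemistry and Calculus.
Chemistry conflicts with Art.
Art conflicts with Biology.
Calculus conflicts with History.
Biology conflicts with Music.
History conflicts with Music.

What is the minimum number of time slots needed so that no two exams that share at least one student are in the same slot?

3

The cycle Calculus-Econ-Chemistry-Art-Biology-Music-History-Calculus has odd length 7, so it cannot be 2-colored; at least 3 time slots are needed.
A valid assignment using 3 time slots: Econ=1, Chemistry=2, Art=1, Calculus=2, Biology=2, History=3, Music=1. Each listed conflict is separated.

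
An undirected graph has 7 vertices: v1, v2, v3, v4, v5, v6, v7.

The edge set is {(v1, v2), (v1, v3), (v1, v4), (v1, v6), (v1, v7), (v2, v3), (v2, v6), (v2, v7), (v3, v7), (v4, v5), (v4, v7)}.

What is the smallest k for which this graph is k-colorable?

v1, v2, v3, v7 are pairwise adjacent (a clique of size 4), so at least 4 colors are needed.
4 colors suffice: v1=1, v2=3, v3=4, v4=3, v5=1, v6=2, v7=2. No two adjacent vertices share a color.

4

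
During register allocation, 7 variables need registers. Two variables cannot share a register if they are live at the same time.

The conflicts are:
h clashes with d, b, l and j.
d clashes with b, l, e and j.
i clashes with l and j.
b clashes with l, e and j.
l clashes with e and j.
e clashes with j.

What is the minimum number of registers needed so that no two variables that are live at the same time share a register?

d, b, l, e, j all conflict with each other, so at least 5 registers are needed.
5 registers suffice: register 1 → {l}; register 2 → {j}; register 3 → {i, b}; register 4 → {d}; register 5 → {h, e}. No two conflicting variables share a register.

5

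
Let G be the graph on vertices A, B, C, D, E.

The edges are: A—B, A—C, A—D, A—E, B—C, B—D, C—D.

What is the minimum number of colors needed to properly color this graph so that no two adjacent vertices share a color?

A, B, C, D are mutually adjacent (a clique of size 4), so at least 4 colors are needed.
4 colors suffice: color 1 → {A}; color 2 → {D, E}; color 3 → {B}; color 4 → {C}. Every edge joins two different colors.

4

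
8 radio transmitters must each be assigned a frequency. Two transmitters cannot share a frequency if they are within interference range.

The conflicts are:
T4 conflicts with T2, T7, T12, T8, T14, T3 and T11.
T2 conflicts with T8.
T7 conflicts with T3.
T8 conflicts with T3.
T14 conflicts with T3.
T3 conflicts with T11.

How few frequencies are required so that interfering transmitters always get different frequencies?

3

T4, T14, T3 pairwise conflict, so at least 3 frequencies are needed.
3 frequencies suffice: frequency 1 → {T4}; frequency 2 → {T2, T12, T3}; frequency 3 → {T7, T8, T14, T11}. Each listed conflict is separated.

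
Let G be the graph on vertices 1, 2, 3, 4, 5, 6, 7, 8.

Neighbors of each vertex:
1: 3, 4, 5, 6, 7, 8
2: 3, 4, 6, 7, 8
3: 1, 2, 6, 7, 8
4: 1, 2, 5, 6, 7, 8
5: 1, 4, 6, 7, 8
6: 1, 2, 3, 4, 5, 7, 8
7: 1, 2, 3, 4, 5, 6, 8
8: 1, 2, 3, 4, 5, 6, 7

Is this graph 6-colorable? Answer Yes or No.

The chromatic number is 6. 1, 4, 5, 6, 7, 8 form a clique, so at least 6 colors are needed.
One proper 6-coloring: 1=purple, 2=purple, 3=yellow, 4=yellow, 5=orange, 6=red, 7=blue, 8=green.
That is already a proper 6-coloring.

Yes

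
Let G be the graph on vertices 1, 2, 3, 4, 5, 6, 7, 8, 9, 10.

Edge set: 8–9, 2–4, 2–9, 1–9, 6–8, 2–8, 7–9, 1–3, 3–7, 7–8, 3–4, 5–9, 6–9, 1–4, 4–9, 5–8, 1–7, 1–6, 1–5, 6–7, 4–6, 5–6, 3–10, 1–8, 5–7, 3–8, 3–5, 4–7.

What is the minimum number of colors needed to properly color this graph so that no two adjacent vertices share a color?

1, 5, 6, 7, 8, 9 form a clique, so at least 6 colors are needed.
A valid assignment using 6 colors: 1=yellow, 2=red, 3=green, 4=blue, 5=orange, 6=purple, 7=red, 8=blue, 9=green, 10=red. Each edge has distinct colors on its endpoints.

6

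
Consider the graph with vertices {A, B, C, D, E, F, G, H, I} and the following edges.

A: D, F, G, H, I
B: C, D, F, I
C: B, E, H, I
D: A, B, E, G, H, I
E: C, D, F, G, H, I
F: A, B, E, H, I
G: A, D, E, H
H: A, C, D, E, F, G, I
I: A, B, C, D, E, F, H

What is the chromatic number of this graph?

A, F, H, I are mutually adjacent (a clique of size 4), so at least 4 colors are needed.
A valid assignment using 4 colors: A=4, B=1, C=3, D=3, E=4, F=3, G=2, H=1, I=2. No two adjacent vertices share a color.

4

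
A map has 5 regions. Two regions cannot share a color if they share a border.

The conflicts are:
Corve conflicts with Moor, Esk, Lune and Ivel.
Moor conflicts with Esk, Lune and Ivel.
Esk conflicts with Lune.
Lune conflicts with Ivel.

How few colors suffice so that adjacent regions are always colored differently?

4

Corve, Moor, Lune, Ivel all conflict with each other, so at least 4 colors are needed.
4 colors suffice: color 1 → {Corve}; color 2 → {Moor}; color 3 → {Lune}; color 4 → {Esk, Ivel}. Every pair that conflicts lands in different colors.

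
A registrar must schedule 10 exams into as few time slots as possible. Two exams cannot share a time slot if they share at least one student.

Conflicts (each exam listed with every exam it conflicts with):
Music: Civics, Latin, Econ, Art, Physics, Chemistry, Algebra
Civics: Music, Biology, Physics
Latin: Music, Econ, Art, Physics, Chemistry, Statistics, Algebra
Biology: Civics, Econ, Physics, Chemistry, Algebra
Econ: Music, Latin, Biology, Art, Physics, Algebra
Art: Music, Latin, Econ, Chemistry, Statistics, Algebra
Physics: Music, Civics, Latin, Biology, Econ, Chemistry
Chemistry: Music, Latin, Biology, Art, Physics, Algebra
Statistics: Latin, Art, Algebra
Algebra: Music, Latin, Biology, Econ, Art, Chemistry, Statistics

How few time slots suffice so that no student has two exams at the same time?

Music, Latin, Art, Chemistry, Algebra pairwise conflict, so at least 5 time slots are needed.
5 time slots suffice: time slot 1 → {Latin, Biology}; time slot 2 → {Music, Statistics}; time slot 3 → {Physics, Algebra}; time slot 4 → {Civics, Art}; time slot 5 → {Econ, Chemistry}. Each listed conflict is separated.

5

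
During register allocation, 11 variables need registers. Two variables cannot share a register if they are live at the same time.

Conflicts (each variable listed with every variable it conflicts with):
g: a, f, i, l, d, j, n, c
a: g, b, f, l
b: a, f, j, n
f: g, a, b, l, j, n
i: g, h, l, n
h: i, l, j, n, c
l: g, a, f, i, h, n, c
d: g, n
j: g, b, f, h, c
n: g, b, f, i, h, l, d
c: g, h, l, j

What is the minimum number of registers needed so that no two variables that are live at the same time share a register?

g, i, l, n all conflict with each other, so at least 4 registers are needed.
Using 4 registers: g=1, a=2, b=1, f=4, i=4, h=1, l=3, d=3, j=2, n=2, c=4. No two conflicting variables share a register.

4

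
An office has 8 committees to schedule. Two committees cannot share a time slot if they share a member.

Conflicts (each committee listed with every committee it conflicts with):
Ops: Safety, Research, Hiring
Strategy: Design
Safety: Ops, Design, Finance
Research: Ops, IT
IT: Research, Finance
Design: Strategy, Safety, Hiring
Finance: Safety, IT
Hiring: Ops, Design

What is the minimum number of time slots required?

3

The cycle IT-Research-Ops-Safety-Finance-IT has odd length 5, so it cannot be 2-colored; at least 3 time slots are needed.
Using 3 time slots: Ops=1, Strategy=2, Safety=2, Research=2, IT=3, Design=1, Finance=1, Hiring=2. Each listed conflict is separated.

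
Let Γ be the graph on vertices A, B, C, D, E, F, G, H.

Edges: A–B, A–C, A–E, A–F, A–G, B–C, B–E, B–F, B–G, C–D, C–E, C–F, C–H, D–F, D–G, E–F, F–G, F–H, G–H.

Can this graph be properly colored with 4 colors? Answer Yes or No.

No

A, B, C, E, F are pairwise adjacent (a clique of size 5), so at least 5 colors are needed.
So 4 colors are not enough.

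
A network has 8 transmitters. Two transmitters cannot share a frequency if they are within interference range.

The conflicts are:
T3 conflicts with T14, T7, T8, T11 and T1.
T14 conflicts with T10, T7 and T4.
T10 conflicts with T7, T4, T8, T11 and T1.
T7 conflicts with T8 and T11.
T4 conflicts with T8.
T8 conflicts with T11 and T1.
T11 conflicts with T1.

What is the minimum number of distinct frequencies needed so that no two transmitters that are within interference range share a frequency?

4

T10, T7, T8, T11 are mutually in conflict, so at least 4 frequencies are needed.
4 frequencies suffice: T3=1, T14=2, T10=1, T7=3, T4=3, T8=2, T11=4, T1=3. No two conflicting transmitters share a frequency.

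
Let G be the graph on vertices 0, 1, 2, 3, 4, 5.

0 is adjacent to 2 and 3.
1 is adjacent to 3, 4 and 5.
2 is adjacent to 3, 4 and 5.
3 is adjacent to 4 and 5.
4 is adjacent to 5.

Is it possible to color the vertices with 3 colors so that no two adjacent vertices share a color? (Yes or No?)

No

1, 3, 4, 5 form a clique, so at least 4 colors are needed.
So 3 colors are not enough.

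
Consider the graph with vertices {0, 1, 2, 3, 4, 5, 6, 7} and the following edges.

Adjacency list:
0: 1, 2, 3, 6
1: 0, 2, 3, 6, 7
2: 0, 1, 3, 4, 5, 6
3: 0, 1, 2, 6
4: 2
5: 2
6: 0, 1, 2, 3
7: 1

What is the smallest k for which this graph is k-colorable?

5

0, 1, 2, 3, 6 are mutually adjacent (a clique of size 5), so at least 5 colors are needed.
One proper 5-coloring: 0=e, 1=b, 2=a, 3=d, 4=b, 5=b, 6=c, 7=a. Every edge joins two different colors.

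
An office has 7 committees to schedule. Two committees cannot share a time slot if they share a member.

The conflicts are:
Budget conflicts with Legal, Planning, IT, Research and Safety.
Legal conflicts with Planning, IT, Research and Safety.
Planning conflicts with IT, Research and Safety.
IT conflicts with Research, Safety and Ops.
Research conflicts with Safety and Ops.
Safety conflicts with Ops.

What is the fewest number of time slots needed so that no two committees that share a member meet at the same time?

Budget, Legal, Planning, IT, Research, Safety all conflict with each other, so at least 6 time slots are needed.
6 time slots suffice: time slot 1 → {IT}; time slot 2 → {Safety}; time slot 3 → {Research}; time slot 4 → {Legal, Ops}; time slot 5 → {Planning}; time slot 6 → {Budget}. Each listed conflict is separated.

6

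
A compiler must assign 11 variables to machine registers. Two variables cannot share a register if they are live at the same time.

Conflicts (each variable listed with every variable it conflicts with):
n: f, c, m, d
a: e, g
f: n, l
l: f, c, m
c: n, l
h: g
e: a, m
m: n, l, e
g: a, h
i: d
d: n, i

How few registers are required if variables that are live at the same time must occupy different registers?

i and d conflict, so at least 2 registers are needed.
2 registers suffice: register 1 → {n, l, e, g, i}; register 2 → {a, f, c, h, m, d}. Every pair that conflicts lands in different registers.

2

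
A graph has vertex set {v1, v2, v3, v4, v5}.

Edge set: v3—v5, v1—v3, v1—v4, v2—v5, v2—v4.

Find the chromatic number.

The cycle v4-v1-v3-v5-v2-v4 has odd length 5, so it cannot be 2-colored; at least 3 colors are needed.
3 colors suffice: color 1 → {v3, v4}; color 2 → {v1, v2}; color 3 → {v5}. No two adjacent vertices share a color.

3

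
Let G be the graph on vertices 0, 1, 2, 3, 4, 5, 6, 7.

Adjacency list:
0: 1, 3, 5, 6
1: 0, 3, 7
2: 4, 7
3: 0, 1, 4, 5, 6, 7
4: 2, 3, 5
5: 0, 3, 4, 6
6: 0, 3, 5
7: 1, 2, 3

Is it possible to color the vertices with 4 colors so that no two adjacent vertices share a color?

The chromatic number is 4. 0, 3, 5, 6 are mutually adjacent (a clique of size 4), so at least 4 colors are needed.
4 colors suffice: 0=blue, 1=green, 2=red, 3=red, 4=blue, 5=green, 6=yellow, 7=blue.
That is already a proper 4-coloring.

Yes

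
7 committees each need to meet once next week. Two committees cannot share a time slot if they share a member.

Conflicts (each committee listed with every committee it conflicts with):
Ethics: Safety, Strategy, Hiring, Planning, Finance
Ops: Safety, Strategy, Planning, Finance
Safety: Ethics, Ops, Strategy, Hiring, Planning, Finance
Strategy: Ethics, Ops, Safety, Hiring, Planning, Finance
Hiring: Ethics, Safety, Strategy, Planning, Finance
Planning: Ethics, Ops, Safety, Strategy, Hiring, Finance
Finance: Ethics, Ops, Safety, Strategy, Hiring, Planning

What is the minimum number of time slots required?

6

Ethics, Safety, Strategy, Hiring, Planning, Finance pairwise conflict, so at least 6 time slots are needed.
Using 6 time slots: Ethics=6, Ops=5, Safety=3, Strategy=2, Hiring=5, Planning=4, Finance=1. Every pair that conflicts lands in different time slots.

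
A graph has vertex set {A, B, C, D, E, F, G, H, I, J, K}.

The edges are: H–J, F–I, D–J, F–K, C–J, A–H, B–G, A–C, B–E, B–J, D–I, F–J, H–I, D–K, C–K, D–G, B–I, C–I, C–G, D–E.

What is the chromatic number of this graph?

2

C and I are adjacent, so at least 2 colors are needed.
A valid assignment using 2 colors: A=blue, B=red, C=red, D=red, E=blue, F=red, G=blue, H=red, I=blue, J=blue, K=blue. Every edge joins two different colors.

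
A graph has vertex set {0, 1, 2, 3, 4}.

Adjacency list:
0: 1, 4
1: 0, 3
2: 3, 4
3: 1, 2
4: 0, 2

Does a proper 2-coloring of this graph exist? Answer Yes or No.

No

The cycle 3-1-0-4-2-3 has odd length 5, so it cannot be 2-colored; at least 3 colors are needed.
So 2 colors are not enough.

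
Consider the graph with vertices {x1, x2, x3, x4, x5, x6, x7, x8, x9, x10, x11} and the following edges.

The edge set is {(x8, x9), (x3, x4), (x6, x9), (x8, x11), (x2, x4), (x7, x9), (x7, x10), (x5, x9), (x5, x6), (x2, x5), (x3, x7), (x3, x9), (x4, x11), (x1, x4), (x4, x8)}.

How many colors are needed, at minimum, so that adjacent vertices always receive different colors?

x5, x6, x9 are pairwise adjacent, so at least 3 colors are needed.
3 colors suffice: color 1 → {x4, x9, x10}; color 2 → {x1, x3, x5, x8}; color 3 → {x2, x6, x7, x11}. Every edge joins two different colors.

3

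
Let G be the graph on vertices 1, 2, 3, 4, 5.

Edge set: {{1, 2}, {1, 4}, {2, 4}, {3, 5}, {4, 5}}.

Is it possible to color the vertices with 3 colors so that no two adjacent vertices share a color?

Yes

The chromatic number is 3. 1, 2, 4 form a triangle, so at least 3 colors are needed.
3 colors suffice: color red → {3, 4}; color blue → {2, 5}; color green → {1}.
That is already a proper 3-coloring.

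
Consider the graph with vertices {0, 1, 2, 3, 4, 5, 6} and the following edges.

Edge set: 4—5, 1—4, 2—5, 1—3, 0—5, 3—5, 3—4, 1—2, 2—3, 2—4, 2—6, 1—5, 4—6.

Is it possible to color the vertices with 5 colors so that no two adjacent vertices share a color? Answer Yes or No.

Yes

The chromatic number is 5. 1, 2, 3, 4, 5 are mutually adjacent (a clique of size 5), so at least 5 colors are needed.
5 colors suffice: color a → {0, 2}; color b → {5, 6}; color c → {4}; color d → {1}; color e → {3}.
That is already a proper 5-coloring.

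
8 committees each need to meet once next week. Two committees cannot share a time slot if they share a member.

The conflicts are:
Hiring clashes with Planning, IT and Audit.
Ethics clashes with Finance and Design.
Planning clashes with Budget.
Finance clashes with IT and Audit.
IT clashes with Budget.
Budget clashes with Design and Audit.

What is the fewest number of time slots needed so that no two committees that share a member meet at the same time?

3

The cycle Ethics-Finance-IT-Budget-Design-Ethics has odd length 5, so it cannot be 2-colored; at least 3 time slots are needed.
Using 3 time slots: Hiring=1, Ethics=2, Planning=2, Finance=1, IT=2, Budget=1, Design=3, Audit=2. Each listed conflict is separated.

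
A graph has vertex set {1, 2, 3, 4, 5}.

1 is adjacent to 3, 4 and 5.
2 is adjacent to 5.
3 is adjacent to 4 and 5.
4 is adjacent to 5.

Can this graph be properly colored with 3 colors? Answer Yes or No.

1, 3, 4, 5 are mutually adjacent (a clique of size 4), so at least 4 colors are needed.
So 3 colors are not enough.

No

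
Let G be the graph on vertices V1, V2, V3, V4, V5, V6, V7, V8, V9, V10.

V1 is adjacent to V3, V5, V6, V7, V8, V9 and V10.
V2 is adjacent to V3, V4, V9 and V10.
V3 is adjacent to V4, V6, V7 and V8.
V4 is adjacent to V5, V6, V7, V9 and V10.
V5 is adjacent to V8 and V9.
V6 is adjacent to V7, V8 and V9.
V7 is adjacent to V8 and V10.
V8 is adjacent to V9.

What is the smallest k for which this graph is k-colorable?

5

V1, V3, V6, V7, V8 are pairwise adjacent (a clique of size 5), so at least 5 colors are needed.
5 colors suffice: color 1 → {V1, V4}; color 2 → {V5, V6, V10}; color 3 → {V7, V9}; color 4 → {V3}; color 5 → {V2, V8}. Every edge joins two different colors.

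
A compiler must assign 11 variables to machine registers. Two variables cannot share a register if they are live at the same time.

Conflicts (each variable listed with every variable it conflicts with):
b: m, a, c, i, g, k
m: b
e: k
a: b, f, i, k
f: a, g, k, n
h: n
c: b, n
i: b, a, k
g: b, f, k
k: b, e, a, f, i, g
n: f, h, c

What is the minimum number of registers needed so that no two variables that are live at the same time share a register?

b, a, i, k pairwise conflict, so at least 4 registers are needed.
4 registers suffice: register 1 → {b, e, f, h}; register 2 → {m, k, n}; register 3 → {a, c, g}; register 4 → {i}. Each listed conflict is separated.

4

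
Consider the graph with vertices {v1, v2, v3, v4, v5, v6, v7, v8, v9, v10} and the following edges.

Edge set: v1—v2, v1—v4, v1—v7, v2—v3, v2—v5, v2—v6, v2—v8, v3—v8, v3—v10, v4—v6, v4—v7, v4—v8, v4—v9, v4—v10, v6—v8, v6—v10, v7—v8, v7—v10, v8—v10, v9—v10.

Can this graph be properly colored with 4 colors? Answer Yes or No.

Yes

The chromatic number is 4. v4, v6, v8, v10 form a clique, so at least 4 colors are needed.
4 colors suffice: color red → {v2, v4}; color blue → {v1, v5, v8, v9}; color green → {v10}; color yellow → {v3, v6, v7}.
That is already a proper 4-coloring.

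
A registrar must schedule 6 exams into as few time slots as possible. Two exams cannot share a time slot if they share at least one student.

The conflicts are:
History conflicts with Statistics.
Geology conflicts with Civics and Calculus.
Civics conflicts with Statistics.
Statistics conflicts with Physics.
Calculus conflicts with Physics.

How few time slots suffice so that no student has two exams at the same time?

3

The cycle Civics-Geology-Calculus-Physics-Statistics-Civics has odd length 5, so it cannot be 2-colored; at least 3 time slots are needed.
3 time slots suffice: time slot 1 → {Statistics, Calculus}; time slot 2 → {History, Geology, Physics}; time slot 3 → {Civics}. Each listed conflict is separated.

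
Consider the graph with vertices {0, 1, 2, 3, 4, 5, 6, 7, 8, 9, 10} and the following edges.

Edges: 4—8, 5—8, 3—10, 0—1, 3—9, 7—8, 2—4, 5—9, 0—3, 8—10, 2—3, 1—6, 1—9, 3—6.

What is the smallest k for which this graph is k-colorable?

3

The cycle 5-8-10-3-9-5 has odd length 5, so it cannot be 2-colored; at least 3 colors are needed.
3 colors suffice: 0=b, 1=a, 2=b, 3=a, 4=c, 5=c, 6=b, 7=b, 8=a, 9=b, 10=b. No two adjacent vertices share a color.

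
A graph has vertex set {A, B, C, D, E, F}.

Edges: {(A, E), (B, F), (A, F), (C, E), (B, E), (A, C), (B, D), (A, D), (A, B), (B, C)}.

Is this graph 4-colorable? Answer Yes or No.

Yes

The chromatic number is 4. A, B, C, E form a clique, so at least 4 colors are needed.
One proper 4-coloring: A=2, B=1, C=4, D=3, E=3, F=3.
That is already a proper 4-coloring.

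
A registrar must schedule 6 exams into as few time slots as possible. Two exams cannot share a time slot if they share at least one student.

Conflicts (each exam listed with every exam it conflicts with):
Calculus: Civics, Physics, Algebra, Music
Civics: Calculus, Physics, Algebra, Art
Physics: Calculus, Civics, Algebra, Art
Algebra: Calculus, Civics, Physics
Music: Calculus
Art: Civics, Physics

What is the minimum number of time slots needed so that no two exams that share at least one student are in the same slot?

4

Calculus, Civics, Physics, Algebra are mutually in conflict, so at least 4 time slots are needed.
4 time slots suffice: Calculus=1, Civics=3, Physics=2, Algebra=4, Music=2, Art=1. Every pair that conflicts lands in different time slots.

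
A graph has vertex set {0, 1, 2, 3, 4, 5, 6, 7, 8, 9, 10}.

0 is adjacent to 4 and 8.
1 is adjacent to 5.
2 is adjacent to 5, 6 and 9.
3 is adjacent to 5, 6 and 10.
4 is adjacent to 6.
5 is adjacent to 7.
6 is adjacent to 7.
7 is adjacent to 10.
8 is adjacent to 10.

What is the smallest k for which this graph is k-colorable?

2

3 and 5 are adjacent, so at least 2 colors are needed.
2 colors suffice: color red → {0, 5, 6, 9, 10}; color blue → {1, 2, 3, 4, 7, 8}. Every edge joins two different colors.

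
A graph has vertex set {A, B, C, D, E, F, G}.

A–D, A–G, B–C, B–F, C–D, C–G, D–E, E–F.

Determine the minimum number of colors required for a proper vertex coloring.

3

The cycle B-C-D-E-F-B has odd length 5, so it cannot be 2-colored; at least 3 colors are needed.
3 colors suffice: A=2, B=3, C=2, D=1, E=2, F=1, G=1. No two adjacent vertices share a color.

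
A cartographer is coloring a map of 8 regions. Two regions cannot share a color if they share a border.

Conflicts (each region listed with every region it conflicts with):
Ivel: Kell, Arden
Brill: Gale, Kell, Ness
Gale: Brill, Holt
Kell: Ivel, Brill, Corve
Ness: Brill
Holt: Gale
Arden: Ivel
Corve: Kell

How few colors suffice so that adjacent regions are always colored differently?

Brill and Gale conflict, so at least 2 colors are needed.
2 colors suffice: color 1 → {Gale, Kell, Ness, Arden}; color 2 → {Ivel, Brill, Holt, Corve}. Every pair that conflicts lands in different colors.

2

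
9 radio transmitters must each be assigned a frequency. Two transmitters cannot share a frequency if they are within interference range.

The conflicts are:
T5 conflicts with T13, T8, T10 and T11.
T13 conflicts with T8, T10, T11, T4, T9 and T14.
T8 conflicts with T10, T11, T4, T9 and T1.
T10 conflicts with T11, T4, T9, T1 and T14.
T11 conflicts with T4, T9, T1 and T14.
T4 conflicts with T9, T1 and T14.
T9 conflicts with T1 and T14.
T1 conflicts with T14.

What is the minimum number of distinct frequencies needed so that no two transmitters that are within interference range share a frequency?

6

T13, T8, T10, T11, T4, T9 pairwise conflict, so at least 6 frequencies are needed.
6 frequencies suffice: frequency 1 → {T10}; frequency 2 → {T11}; frequency 3 → {T5, T9}; frequency 4 → {T8, T14}; frequency 5 → {T13, T1}; frequency 6 → {T4}. Each listed conflict is separated.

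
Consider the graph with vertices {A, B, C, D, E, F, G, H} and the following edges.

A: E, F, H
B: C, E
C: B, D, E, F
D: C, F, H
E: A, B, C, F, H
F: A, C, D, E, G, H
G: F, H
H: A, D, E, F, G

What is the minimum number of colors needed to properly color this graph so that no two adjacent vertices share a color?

A, E, F, H form a clique, so at least 4 colors are needed.
4 colors suffice: color 1 → {B, F}; color 2 → {C, H}; color 3 → {D, E, G}; color 4 → {A}. Every edge joins two different colors.

4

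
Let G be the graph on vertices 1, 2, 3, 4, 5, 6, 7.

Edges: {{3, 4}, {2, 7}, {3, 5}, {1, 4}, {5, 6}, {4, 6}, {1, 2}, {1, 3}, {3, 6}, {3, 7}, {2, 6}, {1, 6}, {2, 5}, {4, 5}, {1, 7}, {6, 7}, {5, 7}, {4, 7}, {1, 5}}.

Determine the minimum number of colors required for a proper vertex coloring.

6

1, 3, 4, 5, 6, 7 form a clique, so at least 6 colors are needed.
6 colors suffice: 1=blue, 2=purple, 3=purple, 4=orange, 5=green, 6=red, 7=yellow. Each edge has distinct colors on its endpoints.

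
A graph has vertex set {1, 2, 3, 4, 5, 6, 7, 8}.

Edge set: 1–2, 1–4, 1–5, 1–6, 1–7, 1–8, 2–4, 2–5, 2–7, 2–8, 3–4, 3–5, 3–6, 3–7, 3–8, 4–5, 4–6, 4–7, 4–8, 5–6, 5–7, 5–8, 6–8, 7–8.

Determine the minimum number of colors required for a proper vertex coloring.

6

1, 2, 4, 5, 7, 8 are mutually adjacent (a clique of size 6), so at least 6 colors are needed.
6 colors suffice: 1=d, 2=f, 3=d, 4=b, 5=a, 6=e, 7=e, 8=c. Every edge joins two different colors.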